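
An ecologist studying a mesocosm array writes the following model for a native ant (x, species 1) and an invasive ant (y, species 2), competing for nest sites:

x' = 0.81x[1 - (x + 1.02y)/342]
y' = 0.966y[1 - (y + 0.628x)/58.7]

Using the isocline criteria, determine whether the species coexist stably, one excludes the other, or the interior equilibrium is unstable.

species 1 excludes species 2

Compare the nullcline intercepts: K1/α12 = 342/1.02 = 335 > K2 = 58.7; K2/α21 = 58.7/0.628 = 93.5 < K1 = 342.
Since the inequalities point opposite ways, species 1 can invade but species 2 cannot.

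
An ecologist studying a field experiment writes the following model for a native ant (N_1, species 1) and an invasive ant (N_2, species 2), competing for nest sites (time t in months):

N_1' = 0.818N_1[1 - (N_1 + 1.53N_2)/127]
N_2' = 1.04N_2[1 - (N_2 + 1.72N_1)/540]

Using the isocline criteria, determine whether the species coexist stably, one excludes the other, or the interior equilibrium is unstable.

Compare the nullcline intercepts: K1/α12 = 127/1.53 = 83 < K2 = 540; K2/α21 = 540/1.72 = 314 > K1 = 127.
Since the inequalities point opposite ways, species 2 can invade but species 1 cannot.

species 2 excludes species 1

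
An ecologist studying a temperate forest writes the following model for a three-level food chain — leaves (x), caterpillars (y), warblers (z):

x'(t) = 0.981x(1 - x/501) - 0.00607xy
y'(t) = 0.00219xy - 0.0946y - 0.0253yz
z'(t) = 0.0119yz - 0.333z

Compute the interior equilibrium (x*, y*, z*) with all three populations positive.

From dz/dt = 0: 0.0119y* = 0.333, so y* = 28.
From dx/dt = 0: 0.981(1 - x*/501) = 0.00607·28, giving x* = 501·(1 - 0.173) = 414.
From dy/dt = 0: 0.00219·414 - 0.0946 = 0.0253z*, so z* = 0.813/0.0253 = 32.1.

x* ≈ 414, y* ≈ 28, z* ≈ 32.1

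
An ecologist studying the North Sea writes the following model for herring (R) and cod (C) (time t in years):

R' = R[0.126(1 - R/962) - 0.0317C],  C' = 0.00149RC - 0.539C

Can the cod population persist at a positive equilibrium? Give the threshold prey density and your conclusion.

The predator equation gives dC/dt > 0 only when R > 0.539/0.00149 = 362.
Without the predator, R → K = 962. Since 962 > 362, the predator can invade and persist.

Threshold R = 362; K > 362, so yes, the predator persists.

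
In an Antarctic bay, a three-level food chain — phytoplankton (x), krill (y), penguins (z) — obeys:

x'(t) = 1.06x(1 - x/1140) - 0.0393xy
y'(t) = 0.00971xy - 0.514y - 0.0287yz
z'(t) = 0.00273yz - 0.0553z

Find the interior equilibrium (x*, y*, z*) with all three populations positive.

x* ≈ 284, y* ≈ 20.3, z* ≈ 78.1

From dz/dt = 0: 0.00273y* = 0.0553, so y* = 20.3.
From dx/dt = 0: 1.06(1 - x*/1140) = 0.0393·20.3, giving x* = 1140·(1 - 0.751) = 284.
From dy/dt = 0: 0.00971·284 - 0.514 = 0.0287z*, so z* = 2.24/0.0287 = 78.1.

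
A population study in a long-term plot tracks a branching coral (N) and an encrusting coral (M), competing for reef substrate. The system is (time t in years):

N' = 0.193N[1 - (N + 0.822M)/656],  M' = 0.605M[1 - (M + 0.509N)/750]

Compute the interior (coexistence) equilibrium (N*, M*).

N* ≈ 67.9, M* ≈ 715

Setting both brackets to zero gives the nullclines N + 0.822M = 656 and 0.509N + M = 750.
Substituting M = 750 - 0.509N into the first: N(1 - 0.822·0.509) = 656 - 0.822·750.
So N* = 39.5/0.582 = 67.9, and then M* = 750 - 0.509·67.9 = 715.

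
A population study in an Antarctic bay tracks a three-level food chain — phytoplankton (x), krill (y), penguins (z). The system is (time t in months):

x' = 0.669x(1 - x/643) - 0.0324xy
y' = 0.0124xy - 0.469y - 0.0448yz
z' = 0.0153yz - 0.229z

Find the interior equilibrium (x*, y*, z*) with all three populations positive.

From dz/dt = 0: 0.0153y* = 0.229, so y* = 15.
From dx/dt = 0: 0.669(1 - x*/643) = 0.0324·15, giving x* = 643·(1 - 0.725) = 177.
From dy/dt = 0: 0.0124·177 - 0.469 = 0.0448z*, so z* = 1.72/0.0448 = 38.5.

x* ≈ 177, y* ≈ 15, z* ≈ 38.5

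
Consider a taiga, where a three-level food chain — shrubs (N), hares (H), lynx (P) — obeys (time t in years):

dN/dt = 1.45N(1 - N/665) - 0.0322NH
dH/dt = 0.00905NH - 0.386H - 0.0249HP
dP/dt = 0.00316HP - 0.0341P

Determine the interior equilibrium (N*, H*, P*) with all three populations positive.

From dP/dt = 0: 0.00316H* = 0.0341, so H* = 10.8.
From dN/dt = 0: 1.45(1 - N*/665) = 0.0322·10.8, giving N* = 665·(1 - 0.24) = 506.
From dH/dt = 0: 0.00905·506 - 0.386 = 0.0249P*, so P* = 4.19/0.0249 = 168.

N* ≈ 506, H* ≈ 10.8, P* ≈ 168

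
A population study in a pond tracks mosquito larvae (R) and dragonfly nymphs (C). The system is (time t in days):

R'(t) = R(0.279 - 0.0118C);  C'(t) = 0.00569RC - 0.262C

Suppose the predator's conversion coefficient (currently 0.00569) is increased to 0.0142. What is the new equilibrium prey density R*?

At the interior fixed point, setting dC/dt = 0 with C > 0 fixes R* = (predator death rate)/(RC coefficient) — independent of the other coefficients.
With the change, R* = 0.262/0.0142 = 18.5; it falls from 46.

R* ≈ 18.5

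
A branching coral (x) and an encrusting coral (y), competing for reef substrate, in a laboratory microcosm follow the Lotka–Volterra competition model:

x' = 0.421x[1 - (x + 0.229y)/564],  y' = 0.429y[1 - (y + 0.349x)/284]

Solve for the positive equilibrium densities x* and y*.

x* ≈ 542, y* ≈ 94.7

Setting both brackets to zero gives the nullclines x + 0.229y = 564 and 0.349x + y = 284.
Substituting y = 284 - 0.349x into the first: x(1 - 0.229·0.349) = 564 - 0.229·284.
So x* = 499/0.92 = 542, and then y* = 284 - 0.349·542 = 94.7.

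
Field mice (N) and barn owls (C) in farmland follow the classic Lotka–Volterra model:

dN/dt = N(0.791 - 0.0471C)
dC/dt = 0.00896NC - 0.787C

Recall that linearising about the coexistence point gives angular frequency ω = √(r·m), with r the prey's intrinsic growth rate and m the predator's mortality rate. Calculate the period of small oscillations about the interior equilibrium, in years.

T ≈ 7.96 years

Here r = 0.791 and m = 0.787, so r·m = 0.623.
ω = √0.623 = 0.789 per year, hence T = 2π/ω ≈ 7.96 years.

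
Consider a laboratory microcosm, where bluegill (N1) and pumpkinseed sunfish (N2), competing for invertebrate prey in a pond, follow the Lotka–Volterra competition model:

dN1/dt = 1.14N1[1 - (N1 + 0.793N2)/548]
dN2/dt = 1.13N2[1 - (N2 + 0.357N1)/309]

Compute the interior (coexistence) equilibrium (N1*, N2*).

N1* ≈ 423, N2* ≈ 158

Setting both brackets to zero gives the nullclines N1 + 0.793N2 = 548 and 0.357N1 + N2 = 309.
Substituting N2 = 309 - 0.357N1 into the first: N1(1 - 0.793·0.357) = 548 - 0.793·309.
So N1* = 303/0.717 = 423, and then N2* = 309 - 0.357·423 = 158.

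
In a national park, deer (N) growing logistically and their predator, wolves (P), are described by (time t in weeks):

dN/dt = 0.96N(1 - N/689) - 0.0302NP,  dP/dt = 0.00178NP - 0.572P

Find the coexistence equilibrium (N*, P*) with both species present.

N* ≈ 321, P* ≈ 17

From dP/dt = 0 with P > 0: 0.00178N* = 0.572, so N* = 321.
Substitute into dN/dt = 0: 0.96(1 - 321/689) = 0.0302P*.
The bracket is 0.534, giving P* = 0.512/0.0302 = 17.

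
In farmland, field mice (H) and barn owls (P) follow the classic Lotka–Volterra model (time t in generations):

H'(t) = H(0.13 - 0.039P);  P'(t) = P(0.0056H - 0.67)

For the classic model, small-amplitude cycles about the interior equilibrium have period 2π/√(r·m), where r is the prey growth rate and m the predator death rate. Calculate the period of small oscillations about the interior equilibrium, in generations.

Here r = 0.13 and m = 0.67, so r·m = 0.0871.
ω = √0.0871 = 0.295 per generation, hence T = 2π/ω ≈ 21.3 generations.

T ≈ 21.3 generations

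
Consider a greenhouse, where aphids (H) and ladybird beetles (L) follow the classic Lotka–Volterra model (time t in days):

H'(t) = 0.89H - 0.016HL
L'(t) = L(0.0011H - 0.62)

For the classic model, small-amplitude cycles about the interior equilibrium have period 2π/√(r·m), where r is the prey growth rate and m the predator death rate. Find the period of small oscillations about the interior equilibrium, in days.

T ≈ 8.46 days

Here r = 0.89 and m = 0.62, so r·m = 0.552.
ω = √0.552 = 0.743 per day, hence T = 2π/ω ≈ 8.46 days.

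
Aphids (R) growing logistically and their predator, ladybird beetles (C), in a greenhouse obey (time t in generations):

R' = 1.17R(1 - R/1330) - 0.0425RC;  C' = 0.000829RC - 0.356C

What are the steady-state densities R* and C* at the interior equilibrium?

R* ≈ 429, C* ≈ 18.6

From dC/dt = 0 with C > 0: 0.000829R* = 0.356, so R* = 429.
Substitute into dR/dt = 0: 1.17(1 - 429/1330) = 0.0425C*.
The bracket is 0.677, giving C* = 0.792/0.0425 = 18.6.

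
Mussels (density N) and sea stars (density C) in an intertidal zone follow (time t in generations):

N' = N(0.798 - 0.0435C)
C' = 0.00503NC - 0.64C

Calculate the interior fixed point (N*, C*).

N* ≈ 127, C* ≈ 18.3

Set dC/dt = 0 with C > 0: 0.00503N - 0.64 = 0, so N* = 0.64/0.00503 = 127.
Set dN/dt = 0 with N > 0: 0.798 - 0.0435C = 0, so C* = 0.798/0.0435 = 18.3.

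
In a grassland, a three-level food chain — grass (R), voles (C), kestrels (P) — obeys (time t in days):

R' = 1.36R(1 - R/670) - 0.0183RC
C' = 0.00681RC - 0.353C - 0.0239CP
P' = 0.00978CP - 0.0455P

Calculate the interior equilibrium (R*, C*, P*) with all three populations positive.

From dP/dt = 0: 0.00978C* = 0.0455, so C* = 4.65.
From dR/dt = 0: 1.36(1 - R*/670) = 0.0183·4.65, giving R* = 670·(1 - 0.0626) = 628.
From dC/dt = 0: 0.00681·628 - 0.353 = 0.0239P*, so P* = 3.92/0.0239 = 164.

R* ≈ 628, C* ≈ 4.65, P* ≈ 164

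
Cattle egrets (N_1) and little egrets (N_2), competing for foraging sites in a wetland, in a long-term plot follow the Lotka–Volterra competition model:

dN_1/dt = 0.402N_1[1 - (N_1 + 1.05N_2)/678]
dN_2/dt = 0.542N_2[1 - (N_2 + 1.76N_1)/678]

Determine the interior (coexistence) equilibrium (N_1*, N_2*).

N_1* ≈ 40, N_2* ≈ 608

Setting both brackets to zero gives the nullclines N_1 + 1.05N_2 = 678 and 1.76N_1 + N_2 = 678.
Substituting N_2 = 678 - 1.76N_1 into the first: N_1(1 - 1.05·1.76) = 678 - 1.05·678.
So N_1* = -33.9/-0.848 = 40, and then N_2* = 678 - 1.76·40 = 608.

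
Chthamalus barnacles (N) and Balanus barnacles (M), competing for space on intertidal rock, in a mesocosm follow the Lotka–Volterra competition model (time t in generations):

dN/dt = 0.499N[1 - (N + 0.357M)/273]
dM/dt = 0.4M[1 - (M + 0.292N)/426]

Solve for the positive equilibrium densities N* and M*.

Setting both brackets to zero gives the nullclines N + 0.357M = 273 and 0.292N + M = 426.
Substituting M = 426 - 0.292N into the first: N(1 - 0.357·0.292) = 273 - 0.357·426.
So N* = 121/0.896 = 135, and then M* = 426 - 0.292·135 = 387.

N* ≈ 135, M* ≈ 387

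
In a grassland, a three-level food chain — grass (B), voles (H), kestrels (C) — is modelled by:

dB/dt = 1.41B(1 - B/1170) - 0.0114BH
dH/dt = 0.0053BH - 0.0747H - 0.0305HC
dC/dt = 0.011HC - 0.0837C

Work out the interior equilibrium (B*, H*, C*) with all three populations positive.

B* ≈ 1100, H* ≈ 7.61, C* ≈ 188

From dC/dt = 0: 0.011H* = 0.0837, so H* = 7.61.
From dB/dt = 0: 1.41(1 - B*/1170) = 0.0114·7.61, giving B* = 1170·(1 - 0.0615) = 1100.
From dH/dt = 0: 0.0053·1100 - 0.0747 = 0.0305C*, so C* = 5.74/0.0305 = 188.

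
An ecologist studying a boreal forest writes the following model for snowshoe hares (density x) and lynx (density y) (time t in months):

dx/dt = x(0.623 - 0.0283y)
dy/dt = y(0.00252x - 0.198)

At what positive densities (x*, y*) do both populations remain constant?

x* ≈ 78.6, y* ≈ 22

Set dy/dt = 0 with y > 0: 0.00252x - 0.198 = 0, so x* = 0.198/0.00252 = 78.6.
Set dx/dt = 0 with x > 0: 0.623 - 0.0283y = 0, so y* = 0.623/0.0283 = 22.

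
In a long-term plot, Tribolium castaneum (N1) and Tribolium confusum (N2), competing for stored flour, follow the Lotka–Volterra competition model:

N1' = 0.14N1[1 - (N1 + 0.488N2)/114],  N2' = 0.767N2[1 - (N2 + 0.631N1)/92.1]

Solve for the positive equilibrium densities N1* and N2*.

N1* ≈ 99.8, N2* ≈ 29.1

Setting both brackets to zero gives the nullclines N1 + 0.488N2 = 114 and 0.631N1 + N2 = 92.1.
Substituting N2 = 92.1 - 0.631N1 into the first: N1(1 - 0.488·0.631) = 114 - 0.488·92.1.
So N1* = 69.1/0.692 = 99.8, and then N2* = 92.1 - 0.631·99.8 = 29.1.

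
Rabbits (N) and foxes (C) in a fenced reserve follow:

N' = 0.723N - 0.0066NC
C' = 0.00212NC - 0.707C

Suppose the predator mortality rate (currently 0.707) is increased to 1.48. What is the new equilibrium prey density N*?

N* ≈ 698

At the interior fixed point, setting dC/dt = 0 with C > 0 fixes N* = (predator death rate)/(NC coefficient) — independent of the other coefficients.
With the change, N* = 1.48/0.00212 = 698; it rises from 333.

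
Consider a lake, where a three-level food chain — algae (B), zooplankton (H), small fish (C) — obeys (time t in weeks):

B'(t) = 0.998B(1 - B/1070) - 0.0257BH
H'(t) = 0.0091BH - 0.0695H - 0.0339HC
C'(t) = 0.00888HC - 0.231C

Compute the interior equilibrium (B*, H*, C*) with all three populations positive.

From dC/dt = 0: 0.00888H* = 0.231, so H* = 26.
From dB/dt = 0: 0.998(1 - B*/1070) = 0.0257·26, giving B* = 1070·(1 - 0.67) = 353.
From dH/dt = 0: 0.0091·353 - 0.0695 = 0.0339C*, so C* = 3.14/0.0339 = 92.8.

B* ≈ 353, H* ≈ 26, C* ≈ 92.8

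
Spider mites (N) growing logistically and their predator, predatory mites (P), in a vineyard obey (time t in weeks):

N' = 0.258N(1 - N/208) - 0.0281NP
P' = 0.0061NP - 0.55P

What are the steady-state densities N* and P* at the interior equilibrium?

From dP/dt = 0 with P > 0: 0.0061N* = 0.55, so N* = 90.2.
Substitute into dN/dt = 0: 0.258(1 - 90.2/208) = 0.0281P*.
The bracket is 0.567, giving P* = 0.146/0.0281 = 5.2.

N* ≈ 90.2, P* ≈ 5.2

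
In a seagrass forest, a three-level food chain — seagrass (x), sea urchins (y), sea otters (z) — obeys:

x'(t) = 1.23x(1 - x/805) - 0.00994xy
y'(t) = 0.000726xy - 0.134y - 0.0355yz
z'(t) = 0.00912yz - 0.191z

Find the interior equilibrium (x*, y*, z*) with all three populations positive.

x* ≈ 669, y* ≈ 20.9, z* ≈ 9.9

From dz/dt = 0: 0.00912y* = 0.191, so y* = 20.9.
From dx/dt = 0: 1.23(1 - x*/805) = 0.00994·20.9, giving x* = 805·(1 - 0.169) = 669.
From dy/dt = 0: 0.000726·669 - 0.134 = 0.0355z*, so z* = 0.352/0.0355 = 9.9.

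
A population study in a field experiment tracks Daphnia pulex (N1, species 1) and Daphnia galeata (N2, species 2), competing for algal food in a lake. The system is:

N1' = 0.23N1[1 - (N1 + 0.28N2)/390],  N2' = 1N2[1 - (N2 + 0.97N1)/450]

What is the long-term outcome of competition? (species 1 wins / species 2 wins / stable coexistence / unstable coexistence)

Compare the nullcline intercepts: K1/α12 = 390/0.28 = 1390 > K2 = 450; K2/α21 = 450/0.97 = 464 > K1 = 390.
Since both inequalities hold, each species can invade when rare, so the interior equilibrium is stable.

stable coexistence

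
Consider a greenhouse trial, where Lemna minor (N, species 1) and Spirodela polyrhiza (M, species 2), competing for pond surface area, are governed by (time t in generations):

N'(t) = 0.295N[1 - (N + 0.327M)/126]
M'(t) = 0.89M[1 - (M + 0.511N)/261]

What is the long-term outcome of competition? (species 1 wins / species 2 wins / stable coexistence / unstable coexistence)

stable coexistence

Compare the nullcline intercepts: K1/α12 = 126/0.327 = 385 > K2 = 261; K2/α21 = 261/0.511 = 511 > K1 = 126.
Since both inequalities hold, each species can invade when rare, so the interior equilibrium is stable.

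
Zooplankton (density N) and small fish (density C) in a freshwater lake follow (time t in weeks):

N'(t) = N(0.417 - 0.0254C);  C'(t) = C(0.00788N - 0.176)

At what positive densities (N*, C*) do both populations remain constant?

N* ≈ 22.3, C* ≈ 16.4

Set dC/dt = 0 with C > 0: 0.00788N - 0.176 = 0, so N* = 0.176/0.00788 = 22.3.
Set dN/dt = 0 with N > 0: 0.417 - 0.0254C = 0, so C* = 0.417/0.0254 = 16.4.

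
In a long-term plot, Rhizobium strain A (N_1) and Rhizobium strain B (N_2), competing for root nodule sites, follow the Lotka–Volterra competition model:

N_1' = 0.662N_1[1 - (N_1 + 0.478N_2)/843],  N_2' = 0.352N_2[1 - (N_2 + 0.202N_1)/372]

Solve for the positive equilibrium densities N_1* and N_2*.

Setting both brackets to zero gives the nullclines N_1 + 0.478N_2 = 843 and 0.202N_1 + N_2 = 372.
Substituting N_2 = 372 - 0.202N_1 into the first: N_1(1 - 0.478·0.202) = 843 - 0.478·372.
So N_1* = 665/0.903 = 736, and then N_2* = 372 - 0.202·736 = 223.

N_1* ≈ 736, N_2* ≈ 223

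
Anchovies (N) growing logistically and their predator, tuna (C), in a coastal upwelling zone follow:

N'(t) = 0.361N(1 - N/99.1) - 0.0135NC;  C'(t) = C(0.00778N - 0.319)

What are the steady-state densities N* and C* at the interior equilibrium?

From dC/dt = 0 with C > 0: 0.00778N* = 0.319, so N* = 41.
Substitute into dN/dt = 0: 0.361(1 - 41/99.1) = 0.0135C*.
The bracket is 0.586, giving C* = 0.212/0.0135 = 15.7.

N* ≈ 41, C* ≈ 15.7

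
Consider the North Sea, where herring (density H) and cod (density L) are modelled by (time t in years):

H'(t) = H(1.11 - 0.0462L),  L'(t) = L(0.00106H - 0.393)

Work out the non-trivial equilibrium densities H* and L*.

Set dL/dt = 0 with L > 0: 0.00106H - 0.393 = 0, so H* = 0.393/0.00106 = 371.
Set dH/dt = 0 with H > 0: 1.11 - 0.0462L = 0, so L* = 1.11/0.0462 = 24.

H* ≈ 371, L* ≈ 24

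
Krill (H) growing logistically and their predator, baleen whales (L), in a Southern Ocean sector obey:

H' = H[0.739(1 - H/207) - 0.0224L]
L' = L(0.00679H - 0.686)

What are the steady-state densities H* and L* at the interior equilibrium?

From dL/dt = 0 with L > 0: 0.00679H* = 0.686, so H* = 101.
Substitute into dH/dt = 0: 0.739(1 - 101/207) = 0.0224L*.
The bracket is 0.512, giving L* = 0.378/0.0224 = 16.9.

H* ≈ 101, L* ≈ 16.9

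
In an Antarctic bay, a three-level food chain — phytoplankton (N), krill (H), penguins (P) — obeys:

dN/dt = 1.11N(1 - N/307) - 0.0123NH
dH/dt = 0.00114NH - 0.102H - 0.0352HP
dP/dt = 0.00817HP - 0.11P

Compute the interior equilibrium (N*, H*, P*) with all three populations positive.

N* ≈ 261, H* ≈ 13.5, P* ≈ 5.56

From dP/dt = 0: 0.00817H* = 0.11, so H* = 13.5.
From dN/dt = 0: 1.11(1 - N*/307) = 0.0123·13.5, giving N* = 307·(1 - 0.149) = 261.
From dH/dt = 0: 0.00114·261 - 0.102 = 0.0352P*, so P* = 0.196/0.0352 = 5.56.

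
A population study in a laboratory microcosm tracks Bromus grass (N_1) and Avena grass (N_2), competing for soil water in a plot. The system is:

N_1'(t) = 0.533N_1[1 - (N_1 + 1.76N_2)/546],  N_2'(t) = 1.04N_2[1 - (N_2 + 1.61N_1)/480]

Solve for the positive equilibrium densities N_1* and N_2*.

Setting both brackets to zero gives the nullclines N_1 + 1.76N_2 = 546 and 1.61N_1 + N_2 = 480.
Substituting N_2 = 480 - 1.61N_1 into the first: N_1(1 - 1.76·1.61) = 546 - 1.76·480.
So N_1* = -299/-1.83 = 163, and then N_2* = 480 - 1.61·163 = 218.

N_1* ≈ 163, N_2* ≈ 218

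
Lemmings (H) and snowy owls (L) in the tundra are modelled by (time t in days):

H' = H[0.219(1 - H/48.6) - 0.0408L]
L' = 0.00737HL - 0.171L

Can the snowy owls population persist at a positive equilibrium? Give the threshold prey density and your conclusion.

The predator equation gives dL/dt > 0 only when H > 0.171/0.00737 = 23.2.
Without the predator, H → K = 48.6. Since 48.6 > 23.2, the predator can invade and persist.

Threshold H = 23.2; K > 23.2, so yes, the predator persists.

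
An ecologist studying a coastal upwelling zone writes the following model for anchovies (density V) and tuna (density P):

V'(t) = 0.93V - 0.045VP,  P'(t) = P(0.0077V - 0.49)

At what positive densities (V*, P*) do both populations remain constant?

V* ≈ 63.6, P* ≈ 20.7

Set dP/dt = 0 with P > 0: 0.0077V - 0.49 = 0, so V* = 0.49/0.0077 = 63.6.
Set dV/dt = 0 with V > 0: 0.93 - 0.045P = 0, so P* = 0.93/0.045 = 20.7.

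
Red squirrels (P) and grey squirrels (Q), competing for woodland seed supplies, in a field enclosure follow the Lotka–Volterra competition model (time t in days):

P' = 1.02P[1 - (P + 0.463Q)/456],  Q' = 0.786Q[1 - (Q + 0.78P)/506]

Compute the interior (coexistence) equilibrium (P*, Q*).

P* ≈ 347, Q* ≈ 235

Setting both brackets to zero gives the nullclines P + 0.463Q = 456 and 0.78P + Q = 506.
Substituting Q = 506 - 0.78P into the first: P(1 - 0.463·0.78) = 456 - 0.463·506.
So P* = 222/0.639 = 347, and then Q* = 506 - 0.78·347 = 235.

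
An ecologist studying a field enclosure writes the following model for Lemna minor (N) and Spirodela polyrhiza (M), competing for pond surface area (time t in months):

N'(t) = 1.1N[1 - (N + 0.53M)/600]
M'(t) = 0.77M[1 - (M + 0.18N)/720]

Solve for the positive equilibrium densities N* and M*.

N* ≈ 241, M* ≈ 677

Setting both brackets to zero gives the nullclines N + 0.53M = 600 and 0.18N + M = 720.
Substituting M = 720 - 0.18N into the first: N(1 - 0.53·0.18) = 600 - 0.53·720.
So N* = 218/0.905 = 241, and then M* = 720 - 0.18·241 = 677.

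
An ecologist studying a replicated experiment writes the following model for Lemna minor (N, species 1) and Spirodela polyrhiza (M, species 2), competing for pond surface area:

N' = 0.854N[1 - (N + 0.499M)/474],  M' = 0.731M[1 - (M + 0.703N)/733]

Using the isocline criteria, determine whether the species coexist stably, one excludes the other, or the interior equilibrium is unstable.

stable coexistence

Compare the nullcline intercepts: K1/α12 = 474/0.499 = 950 > K2 = 733; K2/α21 = 733/0.703 = 1040 > K1 = 474.
Since both inequalities hold, each species can invade when rare, so the interior equilibrium is stable.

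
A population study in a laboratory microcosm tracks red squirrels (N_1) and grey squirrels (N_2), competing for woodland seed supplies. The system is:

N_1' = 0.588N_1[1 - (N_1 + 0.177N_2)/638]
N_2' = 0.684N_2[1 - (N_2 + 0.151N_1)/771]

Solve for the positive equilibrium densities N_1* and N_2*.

Setting both brackets to zero gives the nullclines N_1 + 0.177N_2 = 638 and 0.151N_1 + N_2 = 771.
Substituting N_2 = 771 - 0.151N_1 into the first: N_1(1 - 0.177·0.151) = 638 - 0.177·771.
So N_1* = 502/0.973 = 515, and then N_2* = 771 - 0.151·515 = 693.

N_1* ≈ 515, N_2* ≈ 693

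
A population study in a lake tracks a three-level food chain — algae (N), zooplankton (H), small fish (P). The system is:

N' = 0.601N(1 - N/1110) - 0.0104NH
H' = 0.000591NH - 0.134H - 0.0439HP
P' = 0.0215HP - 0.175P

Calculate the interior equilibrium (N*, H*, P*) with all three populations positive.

From dP/dt = 0: 0.0215H* = 0.175, so H* = 8.14.
From dN/dt = 0: 0.601(1 - N*/1110) = 0.0104·8.14, giving N* = 1110·(1 - 0.141) = 954.
From dH/dt = 0: 0.000591·954 - 0.134 = 0.0439P*, so P* = 0.43/0.0439 = 9.79.

N* ≈ 954, H* ≈ 8.14, P* ≈ 9.79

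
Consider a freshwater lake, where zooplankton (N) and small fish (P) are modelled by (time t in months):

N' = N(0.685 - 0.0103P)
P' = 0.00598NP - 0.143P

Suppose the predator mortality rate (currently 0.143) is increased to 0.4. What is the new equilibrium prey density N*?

N* ≈ 66.9

At the interior fixed point, setting dP/dt = 0 with P > 0 fixes N* = (predator death rate)/(NP coefficient) — independent of the other coefficients.
With the change, N* = 0.4/0.00598 = 66.9; it rises from 23.9.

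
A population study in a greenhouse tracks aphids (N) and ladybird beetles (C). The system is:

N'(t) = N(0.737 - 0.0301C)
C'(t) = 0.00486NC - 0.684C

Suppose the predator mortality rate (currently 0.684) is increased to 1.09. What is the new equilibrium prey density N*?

N* ≈ 224

At the interior fixed point, setting dC/dt = 0 with C > 0 fixes N* = (predator death rate)/(NC coefficient) — independent of the other coefficients.
With the change, N* = 1.09/0.00486 = 224; it rises from 141.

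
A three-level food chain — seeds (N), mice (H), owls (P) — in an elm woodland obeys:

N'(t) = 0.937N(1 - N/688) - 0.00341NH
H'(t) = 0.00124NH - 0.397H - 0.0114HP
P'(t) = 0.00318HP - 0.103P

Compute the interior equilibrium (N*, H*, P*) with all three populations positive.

From dP/dt = 0: 0.00318H* = 0.103, so H* = 32.4.
From dN/dt = 0: 0.937(1 - N*/688) = 0.00341·32.4, giving N* = 688·(1 - 0.118) = 607.
From dH/dt = 0: 0.00124·607 - 0.397 = 0.0114P*, so P* = 0.356/0.0114 = 31.2.

N* ≈ 607, H* ≈ 32.4, P* ≈ 31.2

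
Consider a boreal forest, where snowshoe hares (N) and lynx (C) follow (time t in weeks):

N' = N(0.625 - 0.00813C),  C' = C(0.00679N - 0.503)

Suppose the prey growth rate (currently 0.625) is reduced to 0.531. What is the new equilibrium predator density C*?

C* ≈ 65.3

At the interior fixed point, setting dN/dt = 0 with N > 0 fixes C* = (prey growth rate)/(NC coefficient) — independent of the other coefficients.
With the change, C* = 0.531/0.00813 = 65.3; it falls from 76.9.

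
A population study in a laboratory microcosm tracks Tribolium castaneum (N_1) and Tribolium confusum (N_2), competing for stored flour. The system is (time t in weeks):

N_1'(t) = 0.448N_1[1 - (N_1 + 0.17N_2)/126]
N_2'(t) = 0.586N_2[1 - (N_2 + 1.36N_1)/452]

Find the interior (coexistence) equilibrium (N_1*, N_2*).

Setting both brackets to zero gives the nullclines N_1 + 0.17N_2 = 126 and 1.36N_1 + N_2 = 452.
Substituting N_2 = 452 - 1.36N_1 into the first: N_1(1 - 0.17·1.36) = 126 - 0.17·452.
So N_1* = 49.2/0.769 = 63.9, and then N_2* = 452 - 1.36·63.9 = 365.

N_1* ≈ 63.9, N_2* ≈ 365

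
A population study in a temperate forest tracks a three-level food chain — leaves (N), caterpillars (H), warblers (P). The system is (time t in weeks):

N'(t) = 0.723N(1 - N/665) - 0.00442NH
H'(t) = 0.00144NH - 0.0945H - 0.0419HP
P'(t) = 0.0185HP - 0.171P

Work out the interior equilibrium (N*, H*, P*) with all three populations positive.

From dP/dt = 0: 0.0185H* = 0.171, so H* = 9.24.
From dN/dt = 0: 0.723(1 - N*/665) = 0.00442·9.24, giving N* = 665·(1 - 0.0565) = 627.
From dH/dt = 0: 0.00144·627 - 0.0945 = 0.0419P*, so P* = 0.809/0.0419 = 19.3.

N* ≈ 627, H* ≈ 9.24, P* ≈ 19.3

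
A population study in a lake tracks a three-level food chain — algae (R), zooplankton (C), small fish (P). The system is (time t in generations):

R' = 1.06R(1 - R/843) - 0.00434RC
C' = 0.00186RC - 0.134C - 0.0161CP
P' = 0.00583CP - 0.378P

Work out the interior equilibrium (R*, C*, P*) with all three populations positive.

R* ≈ 619, C* ≈ 64.8, P* ≈ 63.2

From dP/dt = 0: 0.00583C* = 0.378, so C* = 64.8.
From dR/dt = 0: 1.06(1 - R*/843) = 0.00434·64.8, giving R* = 843·(1 - 0.265) = 619.
From dC/dt = 0: 0.00186·619 - 0.134 = 0.0161P*, so P* = 1.02/0.0161 = 63.2.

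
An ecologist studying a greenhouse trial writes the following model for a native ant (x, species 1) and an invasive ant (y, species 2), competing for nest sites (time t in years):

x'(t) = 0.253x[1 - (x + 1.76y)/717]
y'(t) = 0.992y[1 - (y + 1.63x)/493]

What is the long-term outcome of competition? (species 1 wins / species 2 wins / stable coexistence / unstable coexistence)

Compare the nullcline intercepts: K1/α12 = 717/1.76 = 407 < K2 = 493; K2/α21 = 493/1.63 = 302 < K1 = 717.
Since both are reversed, neither can invade when rare; the interior point is a saddle.

unstable coexistence (outcome depends on initial conditions)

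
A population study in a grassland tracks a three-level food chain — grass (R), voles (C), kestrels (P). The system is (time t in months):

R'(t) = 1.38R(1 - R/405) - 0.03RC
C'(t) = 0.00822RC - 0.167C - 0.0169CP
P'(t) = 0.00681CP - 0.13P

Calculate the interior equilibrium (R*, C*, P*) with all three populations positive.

R* ≈ 237, C* ≈ 19.1, P* ≈ 105

From dP/dt = 0: 0.00681C* = 0.13, so C* = 19.1.
From dR/dt = 0: 1.38(1 - R*/405) = 0.03·19.1, giving R* = 405·(1 - 0.415) = 237.
From dC/dt = 0: 0.00822·237 - 0.167 = 0.0169P*, so P* = 1.78/0.0169 = 105.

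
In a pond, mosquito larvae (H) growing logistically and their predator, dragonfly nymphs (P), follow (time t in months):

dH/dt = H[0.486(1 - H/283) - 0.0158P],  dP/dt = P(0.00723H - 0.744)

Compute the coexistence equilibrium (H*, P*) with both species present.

H* ≈ 103, P* ≈ 19.6

From dP/dt = 0 with P > 0: 0.00723H* = 0.744, so H* = 103.
Substitute into dH/dt = 0: 0.486(1 - 103/283) = 0.0158P*.
The bracket is 0.636, giving P* = 0.309/0.0158 = 19.6.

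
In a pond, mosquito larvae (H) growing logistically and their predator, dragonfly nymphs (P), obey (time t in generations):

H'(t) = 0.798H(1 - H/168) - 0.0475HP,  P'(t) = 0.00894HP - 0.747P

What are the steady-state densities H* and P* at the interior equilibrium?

From dP/dt = 0 with P > 0: 0.00894H* = 0.747, so H* = 83.6.
Substitute into dH/dt = 0: 0.798(1 - 83.6/168) = 0.0475P*.
The bracket is 0.503, giving P* = 0.401/0.0475 = 8.44.

H* ≈ 83.6, P* ≈ 8.44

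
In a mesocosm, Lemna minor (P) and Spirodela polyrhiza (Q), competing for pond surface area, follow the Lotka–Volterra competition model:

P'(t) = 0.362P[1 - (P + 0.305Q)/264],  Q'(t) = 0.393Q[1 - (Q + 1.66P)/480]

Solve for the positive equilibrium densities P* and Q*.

Setting both brackets to zero gives the nullclines P + 0.305Q = 264 and 1.66P + Q = 480.
Substituting Q = 480 - 1.66P into the first: P(1 - 0.305·1.66) = 264 - 0.305·480.
So P* = 118/0.494 = 238, and then Q* = 480 - 1.66·238 = 84.6.

P* ≈ 238, Q* ≈ 84.6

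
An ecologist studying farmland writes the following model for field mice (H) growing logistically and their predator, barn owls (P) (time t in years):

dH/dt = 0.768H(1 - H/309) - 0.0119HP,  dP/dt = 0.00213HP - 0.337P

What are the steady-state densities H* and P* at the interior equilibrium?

H* ≈ 158, P* ≈ 31.5

From dP/dt = 0 with P > 0: 0.00213H* = 0.337, so H* = 158.
Substitute into dH/dt = 0: 0.768(1 - 158/309) = 0.0119P*.
The bracket is 0.488, giving P* = 0.375/0.0119 = 31.5.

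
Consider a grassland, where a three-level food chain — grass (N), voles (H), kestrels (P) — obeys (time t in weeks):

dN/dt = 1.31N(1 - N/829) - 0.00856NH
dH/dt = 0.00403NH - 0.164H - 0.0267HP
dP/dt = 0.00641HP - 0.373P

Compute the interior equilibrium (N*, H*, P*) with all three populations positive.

N* ≈ 514, H* ≈ 58.2, P* ≈ 71.4

From dP/dt = 0: 0.00641H* = 0.373, so H* = 58.2.
From dN/dt = 0: 1.31(1 - N*/829) = 0.00856·58.2, giving N* = 829·(1 - 0.38) = 514.
From dH/dt = 0: 0.00403·514 - 0.164 = 0.0267P*, so P* = 1.91/0.0267 = 71.4.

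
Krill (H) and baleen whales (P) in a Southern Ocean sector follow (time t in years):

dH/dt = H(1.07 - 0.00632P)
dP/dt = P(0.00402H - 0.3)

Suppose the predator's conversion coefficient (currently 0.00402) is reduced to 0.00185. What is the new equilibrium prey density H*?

At the interior fixed point, setting dP/dt = 0 with P > 0 fixes H* = (predator death rate)/(HP coefficient) — independent of the other coefficients.
With the change, H* = 0.3/0.00185 = 162; it rises from 74.6.

H* ≈ 162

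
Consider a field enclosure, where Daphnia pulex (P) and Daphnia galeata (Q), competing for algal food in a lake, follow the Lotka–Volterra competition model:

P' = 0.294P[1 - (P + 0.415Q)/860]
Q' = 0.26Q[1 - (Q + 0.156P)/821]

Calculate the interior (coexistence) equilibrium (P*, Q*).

P* ≈ 555, Q* ≈ 734

Setting both brackets to zero gives the nullclines P + 0.415Q = 860 and 0.156P + Q = 821.
Substituting Q = 821 - 0.156P into the first: P(1 - 0.415·0.156) = 860 - 0.415·821.
So P* = 519/0.935 = 555, and then Q* = 821 - 0.156·555 = 734.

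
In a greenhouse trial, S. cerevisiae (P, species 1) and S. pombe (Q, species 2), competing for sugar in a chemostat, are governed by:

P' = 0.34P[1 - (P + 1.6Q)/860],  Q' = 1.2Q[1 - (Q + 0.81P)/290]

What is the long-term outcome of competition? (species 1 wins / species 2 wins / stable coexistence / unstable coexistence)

Compare the nullcline intercepts: K1/α12 = 860/1.6 = 538 > K2 = 290; K2/α21 = 290/0.81 = 358 < K1 = 860.
Since the inequalities point opposite ways, species 1 can invade but species 2 cannot.

species 1 excludes species 2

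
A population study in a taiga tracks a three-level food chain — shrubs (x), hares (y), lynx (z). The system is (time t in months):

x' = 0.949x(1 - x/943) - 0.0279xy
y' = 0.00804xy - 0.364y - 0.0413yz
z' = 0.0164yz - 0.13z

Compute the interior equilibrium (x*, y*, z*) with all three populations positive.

From dz/dt = 0: 0.0164y* = 0.13, so y* = 7.93.
From dx/dt = 0: 0.949(1 - x*/943) = 0.0279·7.93, giving x* = 943·(1 - 0.233) = 723.
From dy/dt = 0: 0.00804·723 - 0.364 = 0.0413z*, so z* = 5.45/0.0413 = 132.

x* ≈ 723, y* ≈ 7.93, z* ≈ 132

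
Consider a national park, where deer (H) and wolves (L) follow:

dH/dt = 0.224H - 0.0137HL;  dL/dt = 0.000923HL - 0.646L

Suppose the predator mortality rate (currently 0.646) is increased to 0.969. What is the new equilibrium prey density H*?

At the interior fixed point, setting dL/dt = 0 with L > 0 fixes H* = (predator death rate)/(HL coefficient) — independent of the other coefficients.
With the change, H* = 0.969/0.000923 = 1050; it rises from 700.

H* ≈ 1050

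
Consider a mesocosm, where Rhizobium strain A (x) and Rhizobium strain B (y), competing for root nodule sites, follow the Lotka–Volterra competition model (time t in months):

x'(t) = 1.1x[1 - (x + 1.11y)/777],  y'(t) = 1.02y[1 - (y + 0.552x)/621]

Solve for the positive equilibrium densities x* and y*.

Setting both brackets to zero gives the nullclines x + 1.11y = 777 and 0.552x + y = 621.
Substituting y = 621 - 0.552x into the first: x(1 - 1.11·0.552) = 777 - 1.11·621.
So x* = 87.7/0.387 = 226, and then y* = 621 - 0.552·226 = 496.

x* ≈ 226, y* ≈ 496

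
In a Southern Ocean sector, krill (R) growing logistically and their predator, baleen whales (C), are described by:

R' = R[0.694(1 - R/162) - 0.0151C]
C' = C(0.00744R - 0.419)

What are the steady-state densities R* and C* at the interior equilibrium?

R* ≈ 56.3, C* ≈ 30

From dC/dt = 0 with C > 0: 0.00744R* = 0.419, so R* = 56.3.
Substitute into dR/dt = 0: 0.694(1 - 56.3/162) = 0.0151C*.
The bracket is 0.652, giving C* = 0.453/0.0151 = 30.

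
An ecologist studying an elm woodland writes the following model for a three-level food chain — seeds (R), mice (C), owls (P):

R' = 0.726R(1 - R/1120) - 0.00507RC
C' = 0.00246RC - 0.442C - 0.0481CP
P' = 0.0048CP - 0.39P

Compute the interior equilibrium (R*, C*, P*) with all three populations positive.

From dP/dt = 0: 0.0048C* = 0.39, so C* = 81.3.
From dR/dt = 0: 0.726(1 - R*/1120) = 0.00507·81.3, giving R* = 1120·(1 - 0.567) = 485.
From dC/dt = 0: 0.00246·485 - 0.442 = 0.0481P*, so P* = 0.75/0.0481 = 15.6.

R* ≈ 485, C* ≈ 81.3, P* ≈ 15.6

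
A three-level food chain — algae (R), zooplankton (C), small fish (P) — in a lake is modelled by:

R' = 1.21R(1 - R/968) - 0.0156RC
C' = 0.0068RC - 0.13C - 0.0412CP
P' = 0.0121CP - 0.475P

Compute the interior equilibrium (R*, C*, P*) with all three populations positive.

R* ≈ 478, C* ≈ 39.3, P* ≈ 75.8

From dP/dt = 0: 0.0121C* = 0.475, so C* = 39.3.
From dR/dt = 0: 1.21(1 - R*/968) = 0.0156·39.3, giving R* = 968·(1 - 0.506) = 478.
From dC/dt = 0: 0.0068·478 - 0.13 = 0.0412P*, so P* = 3.12/0.0412 = 75.8.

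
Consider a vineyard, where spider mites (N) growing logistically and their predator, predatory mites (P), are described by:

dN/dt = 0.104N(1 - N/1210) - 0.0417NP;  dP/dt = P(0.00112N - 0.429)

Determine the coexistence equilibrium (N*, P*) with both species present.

N* ≈ 383, P* ≈ 1.7

From dP/dt = 0 with P > 0: 0.00112N* = 0.429, so N* = 383.
Substitute into dN/dt = 0: 0.104(1 - 383/1210) = 0.0417P*.
The bracket is 0.683, giving P* = 0.0711/0.0417 = 1.7.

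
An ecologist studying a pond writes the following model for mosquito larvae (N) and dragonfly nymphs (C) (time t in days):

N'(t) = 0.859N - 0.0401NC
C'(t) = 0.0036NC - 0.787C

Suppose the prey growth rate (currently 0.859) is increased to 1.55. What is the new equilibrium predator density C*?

At the interior fixed point, setting dN/dt = 0 with N > 0 fixes C* = (prey growth rate)/(NC coefficient) — independent of the other coefficients.
With the change, C* = 1.55/0.0401 = 38.7; it rises from 21.4.

C* ≈ 38.7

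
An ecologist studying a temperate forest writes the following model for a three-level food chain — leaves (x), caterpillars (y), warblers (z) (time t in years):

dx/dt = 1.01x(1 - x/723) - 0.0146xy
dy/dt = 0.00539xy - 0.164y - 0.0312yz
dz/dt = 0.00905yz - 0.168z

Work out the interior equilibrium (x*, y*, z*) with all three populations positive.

From dz/dt = 0: 0.00905y* = 0.168, so y* = 18.6.
From dx/dt = 0: 1.01(1 - x*/723) = 0.0146·18.6, giving x* = 723·(1 - 0.268) = 529.
From dy/dt = 0: 0.00539·529 - 0.164 = 0.0312z*, so z* = 2.69/0.0312 = 86.1.

x* ≈ 529, y* ≈ 18.6, z* ≈ 86.1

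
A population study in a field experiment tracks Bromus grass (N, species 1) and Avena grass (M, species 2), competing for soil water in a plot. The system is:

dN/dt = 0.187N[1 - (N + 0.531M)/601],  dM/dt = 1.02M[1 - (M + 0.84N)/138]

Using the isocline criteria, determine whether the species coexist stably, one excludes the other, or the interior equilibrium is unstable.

species 1 excludes species 2

Compare the nullcline intercepts: K1/α12 = 601/0.531 = 1130 > K2 = 138; K2/α21 = 138/0.84 = 164 < K1 = 601.
Since the inequalities point opposite ways, species 1 can invade but species 2 cannot.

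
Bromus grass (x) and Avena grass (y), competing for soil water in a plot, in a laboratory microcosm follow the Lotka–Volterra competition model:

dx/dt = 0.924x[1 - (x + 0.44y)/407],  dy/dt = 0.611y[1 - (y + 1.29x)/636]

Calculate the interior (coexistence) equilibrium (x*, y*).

Setting both brackets to zero gives the nullclines x + 0.44y = 407 and 1.29x + y = 636.
Substituting y = 636 - 1.29x into the first: x(1 - 0.44·1.29) = 407 - 0.44·636.
So x* = 127/0.432 = 294, and then y* = 636 - 1.29·294 = 257.

x* ≈ 294, y* ≈ 257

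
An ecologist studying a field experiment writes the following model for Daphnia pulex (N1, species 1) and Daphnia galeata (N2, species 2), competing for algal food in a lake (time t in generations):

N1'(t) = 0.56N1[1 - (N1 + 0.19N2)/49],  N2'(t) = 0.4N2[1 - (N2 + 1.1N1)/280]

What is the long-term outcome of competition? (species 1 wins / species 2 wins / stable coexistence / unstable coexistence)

species 2 excludes species 1

Compare the nullcline intercepts: K1/α12 = 49/0.19 = 258 < K2 = 280; K2/α21 = 280/1.1 = 255 > K1 = 49.
Since the inequalities point opposite ways, species 2 can invade but species 1 cannot.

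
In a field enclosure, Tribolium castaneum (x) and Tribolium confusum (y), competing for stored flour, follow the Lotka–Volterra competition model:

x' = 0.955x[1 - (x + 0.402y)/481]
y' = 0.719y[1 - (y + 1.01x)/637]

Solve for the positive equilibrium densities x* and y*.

Setting both brackets to zero gives the nullclines x + 0.402y = 481 and 1.01x + y = 637.
Substituting y = 637 - 1.01x into the first: x(1 - 0.402·1.01) = 481 - 0.402·637.
So x* = 225/0.594 = 379, and then y* = 637 - 1.01·379 = 255.

x* ≈ 379, y* ≈ 255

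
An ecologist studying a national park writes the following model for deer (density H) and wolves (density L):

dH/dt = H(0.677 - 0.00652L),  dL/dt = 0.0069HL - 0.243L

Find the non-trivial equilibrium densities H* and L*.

H* ≈ 35.2, L* ≈ 104

Set dL/dt = 0 with L > 0: 0.0069H - 0.243 = 0, so H* = 0.243/0.0069 = 35.2.
Set dH/dt = 0 with H > 0: 0.677 - 0.00652L = 0, so L* = 0.677/0.00652 = 104.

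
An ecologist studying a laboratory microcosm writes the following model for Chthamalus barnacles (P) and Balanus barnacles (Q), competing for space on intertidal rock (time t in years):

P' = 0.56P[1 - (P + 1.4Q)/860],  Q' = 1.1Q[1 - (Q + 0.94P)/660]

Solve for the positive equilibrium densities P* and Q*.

Setting both brackets to zero gives the nullclines P + 1.4Q = 860 and 0.94P + Q = 660.
Substituting Q = 660 - 0.94P into the first: P(1 - 1.4·0.94) = 860 - 1.4·660.
So P* = -64/-0.316 = 203, and then Q* = 660 - 0.94·203 = 470.

P* ≈ 203, Q* ≈ 470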